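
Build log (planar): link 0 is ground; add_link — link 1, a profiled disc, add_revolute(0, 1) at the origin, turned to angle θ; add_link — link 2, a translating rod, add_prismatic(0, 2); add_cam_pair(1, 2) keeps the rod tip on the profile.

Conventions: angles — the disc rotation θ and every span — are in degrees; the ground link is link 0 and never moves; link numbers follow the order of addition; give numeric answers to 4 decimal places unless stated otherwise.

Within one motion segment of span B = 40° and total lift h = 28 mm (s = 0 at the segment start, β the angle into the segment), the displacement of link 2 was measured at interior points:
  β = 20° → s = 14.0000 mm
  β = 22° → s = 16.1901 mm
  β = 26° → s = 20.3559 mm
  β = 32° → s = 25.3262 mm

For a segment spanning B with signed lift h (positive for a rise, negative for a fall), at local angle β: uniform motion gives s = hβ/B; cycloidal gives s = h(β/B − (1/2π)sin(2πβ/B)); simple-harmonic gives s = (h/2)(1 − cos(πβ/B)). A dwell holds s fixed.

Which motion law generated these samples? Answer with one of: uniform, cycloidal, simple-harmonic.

candidates at β/B = r: uniform s = h·r (linear in β); cycloidal s = h·(r − sin(2πr)/(2π)); simple-harmonic s = (h/2)(1 − cos(πr))
β=20°: printed 14.0000 | uniform 14.0000, cycloidal 14.0000, simple-harmonic 14.0000
β=22°: printed 16.1901 | uniform 15.4000, cycloidal 16.7771, simple-harmonic 16.1901
β=26°: printed 20.3559 | uniform 18.2000, cycloidal 21.8053, simple-harmonic 20.3559
β=32°: printed 25.3262 | uniform 22.4000, cycloidal 26.6382, simple-harmonic 25.3262
only one law matches every sample → simple-harmonic

simple-harmonic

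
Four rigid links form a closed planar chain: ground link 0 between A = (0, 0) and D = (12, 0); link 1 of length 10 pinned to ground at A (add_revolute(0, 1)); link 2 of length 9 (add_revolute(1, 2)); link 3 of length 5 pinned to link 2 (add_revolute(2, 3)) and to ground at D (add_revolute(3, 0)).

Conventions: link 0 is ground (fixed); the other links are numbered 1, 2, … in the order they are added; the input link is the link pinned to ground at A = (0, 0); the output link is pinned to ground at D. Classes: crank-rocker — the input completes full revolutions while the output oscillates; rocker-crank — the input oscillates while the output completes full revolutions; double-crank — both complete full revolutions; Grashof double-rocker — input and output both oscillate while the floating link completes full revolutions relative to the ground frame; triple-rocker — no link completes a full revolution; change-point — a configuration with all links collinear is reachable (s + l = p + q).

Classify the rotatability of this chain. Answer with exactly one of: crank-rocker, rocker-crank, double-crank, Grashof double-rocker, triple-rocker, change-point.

lengths: ground=12, input=10, coupler=9, output=5
sorted: s=5 (shortest), l=12 (longest), p+q=19
s + l = 17 vs p + q = 19
s + l < p + q (Grashof) with shortest = output link → rocker-crank

rocker-crank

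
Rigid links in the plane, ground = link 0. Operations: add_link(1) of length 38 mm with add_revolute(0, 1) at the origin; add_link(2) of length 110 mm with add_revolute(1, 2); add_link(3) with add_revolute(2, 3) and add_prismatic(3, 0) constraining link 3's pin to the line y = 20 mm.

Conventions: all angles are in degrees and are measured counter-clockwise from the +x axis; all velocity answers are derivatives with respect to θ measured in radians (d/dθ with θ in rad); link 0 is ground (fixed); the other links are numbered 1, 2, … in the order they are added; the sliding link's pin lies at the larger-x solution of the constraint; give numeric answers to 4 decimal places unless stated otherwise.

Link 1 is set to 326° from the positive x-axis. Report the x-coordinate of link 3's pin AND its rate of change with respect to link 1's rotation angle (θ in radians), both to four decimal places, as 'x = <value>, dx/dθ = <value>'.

geometry: r = 38 mm, L = 110 mm, e = 20 mm
crank pin P = (r cos θ, r sin θ) = (31.503428, -21.249330)
h = r sin θ − e = -21.249330 − 20 = -41.249330
x = r cos θ + √(L² − h²) = 31.503428 + 101.973000 = 133.476428
dx/dθ = −r sin θ − h·r cos θ/√(L² − h²) (θ in radians; h = -41.249330) = 33.992854

x = 133.4764, dx/dθ = 33.9929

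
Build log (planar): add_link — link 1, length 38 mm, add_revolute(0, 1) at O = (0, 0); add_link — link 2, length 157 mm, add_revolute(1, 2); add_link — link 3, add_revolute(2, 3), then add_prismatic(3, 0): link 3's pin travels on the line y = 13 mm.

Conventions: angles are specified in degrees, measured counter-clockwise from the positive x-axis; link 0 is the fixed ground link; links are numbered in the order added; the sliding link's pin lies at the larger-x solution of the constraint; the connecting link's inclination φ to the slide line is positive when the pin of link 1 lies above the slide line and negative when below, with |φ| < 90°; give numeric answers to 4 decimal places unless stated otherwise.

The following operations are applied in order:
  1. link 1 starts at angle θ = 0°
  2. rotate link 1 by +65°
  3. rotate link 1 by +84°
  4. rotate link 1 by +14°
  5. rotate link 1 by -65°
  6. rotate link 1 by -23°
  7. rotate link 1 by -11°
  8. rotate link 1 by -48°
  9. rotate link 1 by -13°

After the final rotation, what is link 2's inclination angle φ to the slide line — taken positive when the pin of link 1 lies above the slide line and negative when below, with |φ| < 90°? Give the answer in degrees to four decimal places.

geometry: r = 38 mm, L = 157 mm, e = 13 mm; θ starts at 0°
rotate link 1 by +65°: θ ← 0° +65° = 65°
rotate link 1 by +84°: θ ← 65° +84° = 149°
rotate link 1 by +14°: θ ← 149° +14° = 163°
rotate link 1 by -65°: θ ← 163° -65° = 98°
rotate link 1 by -23°: θ ← 98° -23° = 75°
rotate link 1 by -11°: θ ← 75° -11° = 64°
rotate link 1 by -48°: θ ← 64° -48° = 16°
rotate link 1 by -13°: θ ← 16° -13° = 3°
h = r sin θ − e = 1.988766 − 13 = -11.011234
sin φ = h / L = -11.011234 / 157 = -0.07013525
φ = arcsin(-0.07013525) = -4.021755°

-4.0218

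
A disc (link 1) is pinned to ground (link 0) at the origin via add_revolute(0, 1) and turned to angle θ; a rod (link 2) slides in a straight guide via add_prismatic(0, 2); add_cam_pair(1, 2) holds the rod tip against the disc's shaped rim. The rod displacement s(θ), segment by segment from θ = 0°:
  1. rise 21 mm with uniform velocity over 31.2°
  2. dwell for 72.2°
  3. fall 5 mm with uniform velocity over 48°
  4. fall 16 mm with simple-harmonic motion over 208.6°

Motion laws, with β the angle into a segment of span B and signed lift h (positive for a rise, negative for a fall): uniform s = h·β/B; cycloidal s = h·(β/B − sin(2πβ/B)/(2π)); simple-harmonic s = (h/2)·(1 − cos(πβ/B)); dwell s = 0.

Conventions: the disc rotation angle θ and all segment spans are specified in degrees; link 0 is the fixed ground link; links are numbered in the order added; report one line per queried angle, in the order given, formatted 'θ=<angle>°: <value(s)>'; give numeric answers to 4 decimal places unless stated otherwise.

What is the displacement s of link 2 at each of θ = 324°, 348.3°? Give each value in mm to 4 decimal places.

segment 1 (0° to 31.2°, uniform, h = 21) is passed completely: s = 0.0000 + (21) = 21.0000
segment 2 (31.2° to 103.4°, dwell): s unchanged at 21.0000
segment 3 (103.4° to 151.4°, uniform, h = -5) is passed completely: s = 21.0000 + (-5) = 16.0000
θ = 324° falls in segment 4 (151.4° to 360°, simple-harmonic, h = -16): β = 324 − 151.4 = 172.6°, B = 208.6°; Δs = -16/2·(1 − cos(π·0.8274)) = -14.8527; s = 16.0000 − 14.8527 = 1.1473
θ = 348.3° falls in segment 4 (151.4° to 360°, simple-harmonic, h = -16): β = 348.3 − 151.4 = 196.9°, B = 208.6°; Δs = -16/2·(1 − cos(π·0.9439)) = -15.8761; s = 16.0000 − 15.8761 = 0.1239

θ=324°: 1.1473
θ=348.3°: 0.1239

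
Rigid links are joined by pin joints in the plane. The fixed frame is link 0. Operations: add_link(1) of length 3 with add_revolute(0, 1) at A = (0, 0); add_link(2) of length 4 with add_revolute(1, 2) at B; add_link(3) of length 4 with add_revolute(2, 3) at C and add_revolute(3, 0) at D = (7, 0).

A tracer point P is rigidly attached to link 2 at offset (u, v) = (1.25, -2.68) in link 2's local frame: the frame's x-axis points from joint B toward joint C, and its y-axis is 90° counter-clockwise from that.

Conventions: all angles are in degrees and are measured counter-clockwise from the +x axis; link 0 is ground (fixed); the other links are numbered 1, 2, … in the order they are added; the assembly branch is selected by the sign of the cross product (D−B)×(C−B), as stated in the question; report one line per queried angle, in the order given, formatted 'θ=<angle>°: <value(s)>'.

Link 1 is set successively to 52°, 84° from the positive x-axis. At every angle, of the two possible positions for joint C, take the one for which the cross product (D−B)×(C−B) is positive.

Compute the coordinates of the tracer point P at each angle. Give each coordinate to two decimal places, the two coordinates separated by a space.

A=(0,0), D=(7.00,0)
θ=52°: B = A + 3.00·(cos52°, sin52°) = (1.8470, 2.3640)
θ=52°: |BD| = 5.6694
θ=52°: circle(B,4.00) ∩ circle(D,4.00): a=2.8347, h=2.8221
θ=52°:   candidates: C₊=(5.6003,3.7471) cross=16.000; C₋=(3.2467,-1.3831) cross=-16.000
θ=52°:   branch + wants cross > 0 → take C=(5.6003,3.7471) (cross=16.000)
θ=52°: ex = (C−B)/|BC| = (0.9383,0.3458); ey = (-0.3458,0.9383)
θ=52°: P = B + 1.25·ex + -2.68·ey = (3.9465,0.2815)
θ=84°: B = A + 3.00·(cos84°, sin84°) = (0.3136, 2.9836)
θ=84°: |BD| = 7.3219
θ=84°: circle(B,4.00) ∩ circle(D,4.00): a=3.6609, h=1.6117
θ=84°:   candidates: C₊=(4.3135,2.9636) cross=11.801; C₋=(3.0000,0.0200) cross=-11.801
θ=84°:   branch + wants cross > 0 → take C=(4.3135,2.9636) (cross=11.801)
θ=84°: ex = (C−B)/|BC| = (1.0000,-0.0050); ey = (0.0050,1.0000)
θ=84°: P = B + 1.25·ex + -2.68·ey = (1.5502,0.2974)

θ=52°: 3.95 0.28
θ=84°: 1.55 0.30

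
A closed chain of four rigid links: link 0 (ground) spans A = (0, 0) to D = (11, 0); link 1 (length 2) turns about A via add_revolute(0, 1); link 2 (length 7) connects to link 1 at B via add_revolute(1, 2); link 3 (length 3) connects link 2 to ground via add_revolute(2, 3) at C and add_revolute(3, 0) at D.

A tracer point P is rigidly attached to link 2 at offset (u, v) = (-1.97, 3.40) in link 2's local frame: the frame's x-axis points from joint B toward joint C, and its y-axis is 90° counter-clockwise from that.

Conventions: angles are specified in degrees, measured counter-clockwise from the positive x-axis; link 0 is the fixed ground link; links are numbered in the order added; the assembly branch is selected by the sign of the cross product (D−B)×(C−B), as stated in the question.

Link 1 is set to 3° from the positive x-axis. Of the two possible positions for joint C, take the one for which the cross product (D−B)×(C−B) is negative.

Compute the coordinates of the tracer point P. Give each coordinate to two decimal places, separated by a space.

A=(0,0), D=(11.00,0)
B = A + 2.00·(cos3°, sin3°) = (1.9973, 0.1047)
|BD| = 9.0033
circle(B,7.00) ∩ circle(D,3.00): a=6.7231, h=1.9494
  candidates: C₊=(8.7425,1.9758) cross=17.552; C₋=(8.6972,-1.9228) cross=-17.552
  branch - wants cross < 0 → take C=(8.6972,-1.9228) (cross=-17.552)
ex = (C−B)/|BC| = (0.9571,-0.2896); ey = (0.2896,0.9571)
P = B + -1.97·ex + 3.40·ey = (1.0965,3.9295)

1.10 3.93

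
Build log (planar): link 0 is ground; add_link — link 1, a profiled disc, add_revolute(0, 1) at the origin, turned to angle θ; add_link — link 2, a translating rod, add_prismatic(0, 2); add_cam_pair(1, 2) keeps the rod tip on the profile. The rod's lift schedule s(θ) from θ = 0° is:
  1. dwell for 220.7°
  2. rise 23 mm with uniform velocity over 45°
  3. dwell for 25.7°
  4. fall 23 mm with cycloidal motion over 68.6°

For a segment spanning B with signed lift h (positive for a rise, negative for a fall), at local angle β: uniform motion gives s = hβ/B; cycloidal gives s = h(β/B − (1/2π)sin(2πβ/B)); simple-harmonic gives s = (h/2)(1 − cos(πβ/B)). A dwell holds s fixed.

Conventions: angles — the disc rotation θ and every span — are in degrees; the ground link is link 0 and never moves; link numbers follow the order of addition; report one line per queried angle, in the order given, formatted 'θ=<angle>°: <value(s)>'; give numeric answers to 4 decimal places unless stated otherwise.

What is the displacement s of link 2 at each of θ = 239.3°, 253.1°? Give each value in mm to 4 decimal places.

seg 1 [0°–220.7°] dwell: s stays 0.0000
seg 2 [220.7°–265.7°] uniform, h=23: θ=239.3° here. β=18.6, B=45. 23·18.6/45 = 9.5067 → s = 9.5067
seg 2 [220.7°–265.7°] uniform, h=23: θ=253.1° here. β=32.4, B=45. 23·32.4/45 = 16.5600 → s = 16.5600

θ=239.3°: 9.5067
θ=253.1°: 16.5600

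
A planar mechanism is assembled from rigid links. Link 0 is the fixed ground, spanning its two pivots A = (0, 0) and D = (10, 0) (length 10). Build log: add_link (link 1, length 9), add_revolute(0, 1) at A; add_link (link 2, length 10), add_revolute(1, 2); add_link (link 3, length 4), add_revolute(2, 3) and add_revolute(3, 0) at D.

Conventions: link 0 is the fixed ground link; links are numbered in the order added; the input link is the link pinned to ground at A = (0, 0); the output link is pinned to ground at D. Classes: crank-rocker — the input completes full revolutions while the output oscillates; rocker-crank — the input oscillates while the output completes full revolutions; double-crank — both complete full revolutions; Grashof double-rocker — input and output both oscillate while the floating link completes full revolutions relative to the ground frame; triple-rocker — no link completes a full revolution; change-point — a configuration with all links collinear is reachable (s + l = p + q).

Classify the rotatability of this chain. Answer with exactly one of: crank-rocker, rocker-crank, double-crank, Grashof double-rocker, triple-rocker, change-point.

lengths: ground=10, input=9, coupler=10, output=4
sorted: s=4 (shortest), l=10 (longest), p+q=19
s + l = 14 vs p + q = 19
s + l < p + q (Grashof) with shortest = output link → rocker-crank

rocker-crank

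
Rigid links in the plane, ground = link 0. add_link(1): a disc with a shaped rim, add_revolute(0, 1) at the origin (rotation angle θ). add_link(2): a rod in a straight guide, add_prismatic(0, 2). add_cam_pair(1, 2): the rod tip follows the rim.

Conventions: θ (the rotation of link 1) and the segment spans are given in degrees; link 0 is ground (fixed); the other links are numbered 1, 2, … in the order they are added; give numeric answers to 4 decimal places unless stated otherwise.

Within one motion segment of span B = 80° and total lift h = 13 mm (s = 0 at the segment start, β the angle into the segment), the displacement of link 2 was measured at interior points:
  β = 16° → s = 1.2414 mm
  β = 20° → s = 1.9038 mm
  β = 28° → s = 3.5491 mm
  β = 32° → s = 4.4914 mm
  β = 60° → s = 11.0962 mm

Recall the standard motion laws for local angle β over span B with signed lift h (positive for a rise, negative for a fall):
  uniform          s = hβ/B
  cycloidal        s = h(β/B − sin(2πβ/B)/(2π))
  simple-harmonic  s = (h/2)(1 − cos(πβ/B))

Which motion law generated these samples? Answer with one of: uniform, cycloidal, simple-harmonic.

candidates at β/B = r: uniform s = h·r (linear in β); cycloidal s = h·(r − sin(2πr)/(2π)); simple-harmonic s = (h/2)(1 − cos(πr))
β=16°: printed 1.2414 | uniform 2.6000, cycloidal 0.6323, simple-harmonic 1.2414
β=20°: printed 1.9038 | uniform 3.2500, cycloidal 1.1810, simple-harmonic 1.9038
β=28°: printed 3.5491 | uniform 4.5500, cycloidal 2.8761, simple-harmonic 3.5491
β=32°: printed 4.4914 | uniform 5.2000, cycloidal 3.9839, simple-harmonic 4.4914
β=60°: printed 11.0962 | uniform 9.7500, cycloidal 11.8190, simple-harmonic 11.0962
only one law matches every sample → simple-harmonic

simple-harmonic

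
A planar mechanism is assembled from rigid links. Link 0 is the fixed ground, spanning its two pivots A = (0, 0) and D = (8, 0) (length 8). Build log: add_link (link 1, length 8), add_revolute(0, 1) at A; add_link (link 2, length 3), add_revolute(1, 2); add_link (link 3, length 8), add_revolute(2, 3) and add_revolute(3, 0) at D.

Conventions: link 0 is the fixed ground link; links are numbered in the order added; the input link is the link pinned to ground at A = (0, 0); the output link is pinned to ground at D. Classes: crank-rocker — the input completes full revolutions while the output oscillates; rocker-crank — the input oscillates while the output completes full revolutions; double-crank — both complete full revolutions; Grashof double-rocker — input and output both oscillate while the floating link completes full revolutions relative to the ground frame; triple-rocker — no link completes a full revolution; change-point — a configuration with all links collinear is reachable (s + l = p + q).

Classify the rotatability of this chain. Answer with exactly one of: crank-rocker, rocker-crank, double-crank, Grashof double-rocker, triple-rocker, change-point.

lengths: ground=8, input=8, coupler=3, output=8
sorted: s=3 (shortest), l=8 (longest), p+q=16
s + l = 11 vs p + q = 16
s + l < p + q (Grashof) with shortest = coupler link → Grashof double-rocker

Grashof double-rocker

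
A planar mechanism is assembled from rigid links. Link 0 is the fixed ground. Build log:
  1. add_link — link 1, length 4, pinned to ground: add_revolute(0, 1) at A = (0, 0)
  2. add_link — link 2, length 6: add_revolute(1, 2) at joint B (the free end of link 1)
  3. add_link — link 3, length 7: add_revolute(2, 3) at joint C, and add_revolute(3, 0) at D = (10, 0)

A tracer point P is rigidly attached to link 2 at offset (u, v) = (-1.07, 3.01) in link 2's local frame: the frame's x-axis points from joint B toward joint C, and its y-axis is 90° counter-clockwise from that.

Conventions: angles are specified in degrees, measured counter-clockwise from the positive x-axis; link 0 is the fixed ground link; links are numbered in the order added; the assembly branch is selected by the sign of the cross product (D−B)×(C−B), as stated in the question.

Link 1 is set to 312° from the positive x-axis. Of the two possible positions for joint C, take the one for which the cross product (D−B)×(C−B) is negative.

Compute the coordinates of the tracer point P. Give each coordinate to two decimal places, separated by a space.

A=(0,0), D=(10.00,0)
B = A + 4.00·(cos312°, sin312°) = (2.6765, -2.9726)
|BD| = 7.9038
circle(B,6.00) ∩ circle(D,7.00): a=3.1295, h=5.1192
  candidates: C₊=(3.6509,2.9478) cross=40.461; C₋=(7.5016,-6.5389) cross=-40.461
  branch - wants cross < 0 → take C=(7.5016,-6.5389) (cross=-40.461)
ex = (C−B)/|BC| = (0.8042,-0.5944); ey = (0.5944,0.8042)
P = B + -1.07·ex + 3.01·ey = (3.6052,0.0840)

3.61 0.08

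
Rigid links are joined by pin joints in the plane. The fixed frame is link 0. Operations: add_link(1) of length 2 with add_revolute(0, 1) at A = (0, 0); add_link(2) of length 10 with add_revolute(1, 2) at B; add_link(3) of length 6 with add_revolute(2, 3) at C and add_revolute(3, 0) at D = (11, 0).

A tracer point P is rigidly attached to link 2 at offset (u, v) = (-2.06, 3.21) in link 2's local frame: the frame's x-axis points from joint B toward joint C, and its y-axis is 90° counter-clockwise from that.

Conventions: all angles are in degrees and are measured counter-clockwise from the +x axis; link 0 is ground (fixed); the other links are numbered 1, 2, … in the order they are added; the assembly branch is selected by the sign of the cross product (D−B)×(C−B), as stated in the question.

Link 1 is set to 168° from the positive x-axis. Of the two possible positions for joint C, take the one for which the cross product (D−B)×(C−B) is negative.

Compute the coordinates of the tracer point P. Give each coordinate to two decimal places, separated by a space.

A=(0,0), D=(11.00,0)
B = A + 2.00·(cos168°, sin168°) = (-1.9563, 0.4158)
|BD| = 12.9630
circle(B,10.00) ∩ circle(D,6.00): a=8.9501, h=4.4606
  candidates: C₊=(7.1322,4.5870) cross=57.822; C₋=(6.8461,-4.3295) cross=-57.822
  branch - wants cross < 0 → take C=(6.8461,-4.3295) (cross=-57.822)
ex = (C−B)/|BC| = (0.8802,-0.4745); ey = (0.4745,0.8802)
P = B + -2.06·ex + 3.21·ey = (-2.2463,4.2189)

-2.25 4.22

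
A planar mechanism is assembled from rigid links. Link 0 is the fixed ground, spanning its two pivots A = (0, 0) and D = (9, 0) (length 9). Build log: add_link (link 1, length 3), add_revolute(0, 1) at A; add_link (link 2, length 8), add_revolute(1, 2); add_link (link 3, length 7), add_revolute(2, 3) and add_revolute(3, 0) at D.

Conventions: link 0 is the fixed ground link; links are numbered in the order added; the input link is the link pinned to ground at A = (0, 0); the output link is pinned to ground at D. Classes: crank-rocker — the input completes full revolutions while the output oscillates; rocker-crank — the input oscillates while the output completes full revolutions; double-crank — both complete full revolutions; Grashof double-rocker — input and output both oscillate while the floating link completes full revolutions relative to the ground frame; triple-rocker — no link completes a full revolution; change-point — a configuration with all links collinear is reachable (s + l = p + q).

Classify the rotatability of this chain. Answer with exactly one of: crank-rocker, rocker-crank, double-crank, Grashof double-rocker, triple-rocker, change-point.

lengths: ground=9, input=3, coupler=8, output=7
sorted: s=3 (shortest), l=9 (longest), p+q=15
s + l = 12 vs p + q = 15
s + l < p + q (Grashof) with shortest = input link → crank-rocker

crank-rocker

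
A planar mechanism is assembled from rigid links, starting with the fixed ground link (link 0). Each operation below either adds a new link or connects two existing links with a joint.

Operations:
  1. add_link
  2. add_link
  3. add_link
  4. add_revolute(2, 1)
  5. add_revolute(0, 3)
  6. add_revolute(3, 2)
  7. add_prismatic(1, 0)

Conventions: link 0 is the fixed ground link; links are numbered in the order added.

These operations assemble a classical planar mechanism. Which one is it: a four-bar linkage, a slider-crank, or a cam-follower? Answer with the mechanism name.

links: 4 (incl. ground); joints: 3 revolute, 1 prismatic, 0 higher (cam) pair, forming one closed loop
4 links, 3 revolutes + 1 prismatic in one loop → slider-crank

slider-crank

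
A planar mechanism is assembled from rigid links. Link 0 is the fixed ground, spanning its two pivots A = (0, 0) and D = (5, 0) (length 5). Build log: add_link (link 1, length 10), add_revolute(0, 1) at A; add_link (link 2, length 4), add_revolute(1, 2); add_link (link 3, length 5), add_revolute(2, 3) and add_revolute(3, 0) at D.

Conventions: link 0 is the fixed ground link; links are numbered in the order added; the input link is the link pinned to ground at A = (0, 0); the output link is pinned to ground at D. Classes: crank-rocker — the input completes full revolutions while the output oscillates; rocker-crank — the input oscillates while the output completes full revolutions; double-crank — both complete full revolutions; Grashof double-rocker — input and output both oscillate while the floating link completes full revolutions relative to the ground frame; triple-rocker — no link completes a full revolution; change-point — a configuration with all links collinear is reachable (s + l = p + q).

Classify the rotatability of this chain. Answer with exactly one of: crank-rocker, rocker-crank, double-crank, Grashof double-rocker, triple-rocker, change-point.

lengths: ground=5, input=10, coupler=4, output=5
sorted: s=4 (shortest), l=10 (longest), p+q=10
s + l = 14 vs p + q = 10
s + l > p + q → non-Grashof → no link fully rotates → triple-rocker

triple-rocker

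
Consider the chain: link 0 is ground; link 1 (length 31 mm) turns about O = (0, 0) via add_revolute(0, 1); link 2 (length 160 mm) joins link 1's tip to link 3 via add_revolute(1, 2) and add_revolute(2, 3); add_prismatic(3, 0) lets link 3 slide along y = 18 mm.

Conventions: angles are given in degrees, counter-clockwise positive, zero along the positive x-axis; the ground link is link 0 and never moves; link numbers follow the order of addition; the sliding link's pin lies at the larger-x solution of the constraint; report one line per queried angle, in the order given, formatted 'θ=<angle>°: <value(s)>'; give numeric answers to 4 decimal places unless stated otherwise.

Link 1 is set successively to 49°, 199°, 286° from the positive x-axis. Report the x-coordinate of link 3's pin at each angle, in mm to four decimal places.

geometry: r = 31 mm, L = 160 mm, e = 18 mm
θ=49°: crank pin P = (r cos θ, r sin θ) = (20.337830, 23.395997)
θ=49°: h = r sin θ − e = 23.395997 − 18 = 5.395997
θ=49°: x = r cos θ + √(L² − h²) = 20.337830 + 159.908984 = 180.246814
θ=199°: crank pin P = (r cos θ, r sin θ) = (-29.311076, -10.092613)
θ=199°: h = r sin θ − e = -10.092613 − 18 = -28.092613
θ=199°: x = r cos θ + √(L² − h²) = -29.311076 + 157.514460 = 128.203384
θ=286°: crank pin P = (r cos θ, r sin θ) = (8.544758, -29.799113)
θ=286°: h = r sin θ − e = -29.799113 − 18 = -47.799113
θ=286°: x = r cos θ + √(L² − h²) = 8.544758 + 152.693303 = 161.238061

θ=49°: 180.2468
θ=199°: 128.2034
θ=286°: 161.2381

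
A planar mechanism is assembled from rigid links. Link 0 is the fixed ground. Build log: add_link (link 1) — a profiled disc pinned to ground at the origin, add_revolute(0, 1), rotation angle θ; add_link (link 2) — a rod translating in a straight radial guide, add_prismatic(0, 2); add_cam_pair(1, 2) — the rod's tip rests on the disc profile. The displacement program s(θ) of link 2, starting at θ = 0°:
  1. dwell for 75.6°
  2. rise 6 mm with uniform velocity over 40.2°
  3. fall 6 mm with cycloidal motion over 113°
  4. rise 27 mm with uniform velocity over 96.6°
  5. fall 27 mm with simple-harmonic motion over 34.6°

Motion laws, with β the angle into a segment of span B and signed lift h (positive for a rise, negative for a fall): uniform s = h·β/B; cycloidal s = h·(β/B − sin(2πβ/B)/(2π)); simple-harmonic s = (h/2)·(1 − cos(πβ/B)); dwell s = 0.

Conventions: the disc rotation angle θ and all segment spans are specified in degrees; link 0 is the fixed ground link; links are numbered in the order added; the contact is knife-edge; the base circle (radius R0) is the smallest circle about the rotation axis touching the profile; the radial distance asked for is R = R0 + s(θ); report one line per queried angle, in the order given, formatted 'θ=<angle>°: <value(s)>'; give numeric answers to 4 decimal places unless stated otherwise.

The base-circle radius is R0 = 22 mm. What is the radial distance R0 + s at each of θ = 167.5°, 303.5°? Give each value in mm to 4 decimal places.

seg 1 [0°–75.6°] dwell: s stays 0.0000
seg 2 [75.6°–115.8°] uniform, h=6: full span → s += 6 → s = 6.0000
seg 3 [115.8°–228.8°] cycloidal, h=-6: θ=167.5° here. β=51.7, B=113. -6·(0.4575 − sin(2π·0.4575)/(2π)) = -2.4933 → s = 3.5067
seg 3 [115.8°–228.8°] cycloidal, h=-6: full span → s += -6 → s = 0.0000
seg 4 [228.8°–325.4°] uniform, h=27: θ=303.5° here. β=74.7, B=96.6. 27·74.7/96.6 = 20.8789 → s = 20.8789
θ=167.5°: R = R0 + s = 22 + 3.5067 = 25.5067
θ=303.5°: R = R0 + s = 22 + 20.8789 = 42.8789

θ=167.5°: 25.5067
θ=303.5°: 42.8789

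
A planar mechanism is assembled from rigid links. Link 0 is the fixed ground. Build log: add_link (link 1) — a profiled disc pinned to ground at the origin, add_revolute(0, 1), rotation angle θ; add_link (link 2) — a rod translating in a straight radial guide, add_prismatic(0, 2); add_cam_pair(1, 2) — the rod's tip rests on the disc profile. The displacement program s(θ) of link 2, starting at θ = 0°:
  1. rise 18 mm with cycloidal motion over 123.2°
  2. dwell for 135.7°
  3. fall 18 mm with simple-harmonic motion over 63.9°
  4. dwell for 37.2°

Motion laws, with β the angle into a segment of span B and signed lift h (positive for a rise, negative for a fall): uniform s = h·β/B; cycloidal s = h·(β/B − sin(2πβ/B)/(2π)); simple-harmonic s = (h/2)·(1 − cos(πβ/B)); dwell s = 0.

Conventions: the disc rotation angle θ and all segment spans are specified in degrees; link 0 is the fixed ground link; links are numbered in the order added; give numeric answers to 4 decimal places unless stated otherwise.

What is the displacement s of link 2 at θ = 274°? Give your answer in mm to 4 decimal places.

seg 1 [0°–123.2°] cycloidal, h=18: full span → s += 18 → s = 18.0000
seg 2 [123.2°–258.9°] dwell: s stays 18.0000
seg 3 [258.9°–322.8°] simple-harmonic, h=-18: θ=274° here. β=15.1, B=63.9. -18/2·(1 − cos(π·0.2363)) = -2.3682 → s = 15.6318

15.6318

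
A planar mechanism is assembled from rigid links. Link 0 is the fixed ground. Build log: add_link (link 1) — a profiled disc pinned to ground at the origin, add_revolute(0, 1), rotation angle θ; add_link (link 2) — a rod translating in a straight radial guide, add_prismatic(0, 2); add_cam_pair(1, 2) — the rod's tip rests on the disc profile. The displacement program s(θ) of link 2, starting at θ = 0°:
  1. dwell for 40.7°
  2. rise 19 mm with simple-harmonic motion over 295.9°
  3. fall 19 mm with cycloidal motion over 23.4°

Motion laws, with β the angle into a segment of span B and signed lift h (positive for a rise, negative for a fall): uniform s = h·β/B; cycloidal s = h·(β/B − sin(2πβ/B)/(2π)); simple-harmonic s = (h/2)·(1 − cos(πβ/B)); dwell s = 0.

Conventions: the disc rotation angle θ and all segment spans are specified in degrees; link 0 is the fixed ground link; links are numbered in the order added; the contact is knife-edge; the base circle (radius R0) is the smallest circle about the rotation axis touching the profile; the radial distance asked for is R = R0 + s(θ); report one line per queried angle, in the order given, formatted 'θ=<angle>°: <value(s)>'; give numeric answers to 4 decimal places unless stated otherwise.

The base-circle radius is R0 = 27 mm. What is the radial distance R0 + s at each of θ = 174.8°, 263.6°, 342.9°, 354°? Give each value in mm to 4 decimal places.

seg 1 [0°–40.7°] dwell: s stays 0.0000
seg 2 [40.7°–336.6°] simple-harmonic, h=19: θ=174.8° here. β=134.1, B=295.9. 19/2·(1 − cos(π·0.4532)) = 8.1081 → s = 8.1081
seg 2 [40.7°–336.6°] simple-harmonic, h=19: θ=263.6° here. β=222.9, B=295.9. 19/2·(1 − cos(π·0.7533)) = 16.2867 → s = 16.2867
seg 2 [40.7°–336.6°] simple-harmonic, h=19: full span → s += 19 → s = 19.0000
seg 3 [336.6°–360°] cycloidal, h=-19: θ=342.9° here. β=6.3, B=23.4. -19·(0.2692 − sin(2π·0.2692)/(2π)) = -2.1135 → s = 16.8865
seg 3 [336.6°–360°] cycloidal, h=-19: θ=354° here. β=17.4, B=23.4. -19·(0.7436 − sin(2π·0.7436)/(2π)) = -17.1497 → s = 1.8503
θ=174.8°: R = R0 + s = 27 + 8.1081 = 35.1081
θ=263.6°: R = R0 + s = 27 + 16.2867 = 43.2867
θ=342.9°: R = R0 + s = 27 + 16.8865 = 43.8865
θ=354°: R = R0 + s = 27 + 1.8503 = 28.8503

θ=174.8°: 35.1081
θ=263.6°: 43.2867
θ=342.9°: 43.8865
θ=354°: 28.8503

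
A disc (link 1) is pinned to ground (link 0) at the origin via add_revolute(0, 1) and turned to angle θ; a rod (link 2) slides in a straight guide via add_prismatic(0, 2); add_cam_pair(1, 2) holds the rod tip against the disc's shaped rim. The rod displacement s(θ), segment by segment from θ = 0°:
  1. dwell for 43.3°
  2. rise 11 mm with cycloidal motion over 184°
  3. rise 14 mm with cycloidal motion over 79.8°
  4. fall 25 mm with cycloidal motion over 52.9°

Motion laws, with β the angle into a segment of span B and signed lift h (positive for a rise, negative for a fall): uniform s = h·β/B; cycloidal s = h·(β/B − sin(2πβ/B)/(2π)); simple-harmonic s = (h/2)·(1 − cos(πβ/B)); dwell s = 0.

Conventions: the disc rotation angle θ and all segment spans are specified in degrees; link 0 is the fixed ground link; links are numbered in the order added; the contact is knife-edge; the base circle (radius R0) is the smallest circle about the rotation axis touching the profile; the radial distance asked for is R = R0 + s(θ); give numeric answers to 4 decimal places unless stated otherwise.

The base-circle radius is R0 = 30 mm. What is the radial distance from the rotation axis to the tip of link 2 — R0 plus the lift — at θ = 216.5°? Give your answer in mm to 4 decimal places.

segment 1 (0° to 43.3°, dwell): s unchanged at 0.0000
θ = 216.5° falls in segment 2 (43.3° to 227.3°, cycloidal, h = 11): β = 216.5 − 43.3 = 173.2°, B = 184°; Δs = 11·(0.9413 − sin(2π·0.9413)/(2π)) = 10.9855; s = 0.0000 + 10.9855 = 10.9855
R = R0 + s = 30 + 10.9855 = 40.9855

40.9855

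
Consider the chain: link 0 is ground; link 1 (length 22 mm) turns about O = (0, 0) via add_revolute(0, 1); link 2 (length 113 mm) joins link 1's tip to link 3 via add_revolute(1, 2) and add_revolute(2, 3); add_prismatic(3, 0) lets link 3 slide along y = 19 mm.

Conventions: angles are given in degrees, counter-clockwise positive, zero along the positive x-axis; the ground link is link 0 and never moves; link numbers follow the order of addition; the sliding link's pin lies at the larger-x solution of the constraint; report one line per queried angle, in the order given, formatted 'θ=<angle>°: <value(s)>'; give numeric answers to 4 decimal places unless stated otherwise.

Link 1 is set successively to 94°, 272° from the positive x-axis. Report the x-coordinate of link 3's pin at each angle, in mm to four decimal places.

geometry: r = 22 mm, L = 113 mm, e = 19 mm
θ=94°: crank pin P = (r cos θ, r sin θ) = (-1.534642, 21.946409)
θ=94°: h = r sin θ − e = 21.946409 − 19 = 2.946409
θ=94°: x = r cos θ + √(L² − h²) = -1.534642 + 112.961581 = 111.426938
θ=272°: crank pin P = (r cos θ, r sin θ) = (0.767789, -21.986598)
θ=272°: h = r sin θ − e = -21.986598 − 19 = -40.986598
θ=272°: x = r cos θ + √(L² − h²) = 0.767789 + 105.304790 = 106.072579

θ=94°: 111.4269
θ=272°: 106.0726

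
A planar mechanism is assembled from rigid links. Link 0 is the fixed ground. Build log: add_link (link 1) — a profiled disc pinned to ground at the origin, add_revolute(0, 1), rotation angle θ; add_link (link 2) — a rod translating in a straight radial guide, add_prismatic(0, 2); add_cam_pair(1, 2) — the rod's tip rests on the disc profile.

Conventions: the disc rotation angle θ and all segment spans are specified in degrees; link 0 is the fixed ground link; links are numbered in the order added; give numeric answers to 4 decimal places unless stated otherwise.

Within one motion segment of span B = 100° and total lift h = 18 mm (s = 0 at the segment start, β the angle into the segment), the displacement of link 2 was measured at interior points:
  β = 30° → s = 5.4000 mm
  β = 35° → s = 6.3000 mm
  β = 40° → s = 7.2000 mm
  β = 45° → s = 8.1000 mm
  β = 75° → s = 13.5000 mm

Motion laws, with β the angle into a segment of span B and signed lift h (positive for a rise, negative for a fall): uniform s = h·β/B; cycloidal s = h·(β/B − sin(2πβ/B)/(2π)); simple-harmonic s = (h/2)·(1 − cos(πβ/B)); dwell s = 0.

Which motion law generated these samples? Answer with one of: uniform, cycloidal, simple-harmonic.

candidates at β/B = r: uniform s = h·r (linear in β); cycloidal s = h·(r − sin(2πr)/(2π)); simple-harmonic s = (h/2)(1 − cos(πr))
β=30°: printed 5.4000 | uniform 5.4000, cycloidal 2.6754, simple-harmonic 3.7099
β=35°: printed 6.3000 | uniform 6.3000, cycloidal 3.9823, simple-harmonic 4.9141
β=40°: printed 7.2000 | uniform 7.2000, cycloidal 5.5161, simple-harmonic 6.2188
β=45°: printed 8.1000 | uniform 8.1000, cycloidal 7.2147, simple-harmonic 7.5921
β=75°: printed 13.5000 | uniform 13.5000, cycloidal 16.3648, simple-harmonic 15.3640
only one law matches every sample → uniform

uniform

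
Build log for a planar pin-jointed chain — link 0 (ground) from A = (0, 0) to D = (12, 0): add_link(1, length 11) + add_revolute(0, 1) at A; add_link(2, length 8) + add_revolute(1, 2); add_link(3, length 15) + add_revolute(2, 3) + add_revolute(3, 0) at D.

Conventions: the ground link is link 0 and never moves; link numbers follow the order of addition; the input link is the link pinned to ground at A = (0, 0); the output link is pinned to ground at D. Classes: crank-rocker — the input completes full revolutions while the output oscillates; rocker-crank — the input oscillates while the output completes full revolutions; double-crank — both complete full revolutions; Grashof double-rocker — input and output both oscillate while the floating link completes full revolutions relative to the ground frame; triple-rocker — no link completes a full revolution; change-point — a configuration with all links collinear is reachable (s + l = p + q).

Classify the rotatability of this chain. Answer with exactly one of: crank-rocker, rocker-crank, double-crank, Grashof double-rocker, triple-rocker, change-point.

lengths: ground=12, input=11, coupler=8, output=15
sorted: s=8 (shortest), l=15 (longest), p+q=23
s + l = 23 vs p + q = 23
s + l = p + q → change-point (collinear configuration reachable)

change-point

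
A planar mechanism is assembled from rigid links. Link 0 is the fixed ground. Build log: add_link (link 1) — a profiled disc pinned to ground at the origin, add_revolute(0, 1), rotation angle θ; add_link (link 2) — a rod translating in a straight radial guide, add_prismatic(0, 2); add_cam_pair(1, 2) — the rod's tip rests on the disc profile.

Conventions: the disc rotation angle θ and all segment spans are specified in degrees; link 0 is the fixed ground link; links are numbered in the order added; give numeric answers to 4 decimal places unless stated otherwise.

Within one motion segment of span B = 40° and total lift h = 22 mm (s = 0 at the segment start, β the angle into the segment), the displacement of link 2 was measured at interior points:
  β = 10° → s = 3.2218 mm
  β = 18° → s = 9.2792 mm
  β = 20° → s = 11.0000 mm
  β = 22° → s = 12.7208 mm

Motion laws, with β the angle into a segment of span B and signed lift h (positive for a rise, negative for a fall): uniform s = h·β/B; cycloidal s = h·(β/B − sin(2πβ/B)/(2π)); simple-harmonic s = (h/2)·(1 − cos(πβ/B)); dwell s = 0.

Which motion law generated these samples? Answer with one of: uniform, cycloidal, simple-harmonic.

candidates at β/B = r: uniform s = h·r (linear in β); cycloidal s = h·(r − sin(2πr)/(2π)); simple-harmonic s = (h/2)(1 − cos(πr))
β=10°: printed 3.2218 | uniform 5.5000, cycloidal 1.9986, simple-harmonic 3.2218
β=18°: printed 9.2792 | uniform 9.9000, cycloidal 8.8180, simple-harmonic 9.2792
β=20°: printed 11.0000 | uniform 11.0000, cycloidal 11.0000, simple-harmonic 11.0000
β=22°: printed 12.7208 | uniform 12.1000, cycloidal 13.1820, simple-harmonic 12.7208
only one law matches every sample → simple-harmonic

simple-harmonic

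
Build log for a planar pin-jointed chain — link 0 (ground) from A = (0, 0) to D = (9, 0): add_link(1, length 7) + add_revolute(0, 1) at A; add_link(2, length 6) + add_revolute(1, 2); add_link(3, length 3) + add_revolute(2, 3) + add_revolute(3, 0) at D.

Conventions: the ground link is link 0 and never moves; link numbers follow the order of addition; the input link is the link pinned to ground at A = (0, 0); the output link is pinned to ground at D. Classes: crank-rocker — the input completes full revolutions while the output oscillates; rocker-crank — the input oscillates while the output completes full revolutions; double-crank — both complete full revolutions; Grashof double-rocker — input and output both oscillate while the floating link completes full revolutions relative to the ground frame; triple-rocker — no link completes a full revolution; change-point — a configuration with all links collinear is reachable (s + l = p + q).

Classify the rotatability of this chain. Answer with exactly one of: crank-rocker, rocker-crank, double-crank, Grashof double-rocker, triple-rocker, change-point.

lengths: ground=9, input=7, coupler=6, output=3
sorted: s=3 (shortest), l=9 (longest), p+q=13
s + l = 12 vs p + q = 13
s + l < p + q (Grashof) with shortest = output link → rocker-crank

rocker-crank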